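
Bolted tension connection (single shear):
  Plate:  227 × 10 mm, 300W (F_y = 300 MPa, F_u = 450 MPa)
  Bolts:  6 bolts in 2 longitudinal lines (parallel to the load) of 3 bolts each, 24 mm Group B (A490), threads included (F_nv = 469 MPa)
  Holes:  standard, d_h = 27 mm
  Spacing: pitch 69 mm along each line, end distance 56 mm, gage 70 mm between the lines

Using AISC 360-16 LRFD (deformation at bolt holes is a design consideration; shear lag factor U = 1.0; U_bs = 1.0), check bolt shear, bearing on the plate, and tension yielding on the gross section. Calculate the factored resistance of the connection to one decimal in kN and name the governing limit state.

Bolt shear: A_b = π(24)²/4 = 452.39 mm². φR_n = 0.75 × 469 × 452.39 × 6 × 1 = 954.8 kN.
Bearing (10 mm plate, F_u = 450 MPa): end bolts L_c = 56 − 27/2 = 42.5, R_n = min(1.2×42.5×10×450, 2.4×24×10×450) = 229.5 kN/bolt; interior L_c = 69 − 27 = 42, R_n = 226.8 kN/bolt. φR_n = 0.75 × (2×229.5 + 4×226.8) = 1024.7 kN.
Tension yield (gross): A_g = 227×10 = 2270 mm². φR_n = 0.90 × 300 × 2270 = 612.9 kN.
Governing: min(954.8, 1024.7, 612.9) = 612.9 kN → gross-section yield.

612.9 kN (gross-section yield governs)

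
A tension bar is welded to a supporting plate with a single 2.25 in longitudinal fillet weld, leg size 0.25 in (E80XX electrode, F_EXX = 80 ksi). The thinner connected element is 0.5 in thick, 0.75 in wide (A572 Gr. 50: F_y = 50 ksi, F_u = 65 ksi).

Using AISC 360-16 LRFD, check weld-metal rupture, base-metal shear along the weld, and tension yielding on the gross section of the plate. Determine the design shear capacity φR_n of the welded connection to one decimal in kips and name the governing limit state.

14.3 kips (weld metal governs)

Weld metal: throat = 0.707×0.25 = 0.17675 in, L = 2.25 in. φR_n = 0.75 × 0.6 × 80 × 0.17675 × 2.25 = 14.3 kips.
Base metal shear (0.5 in plate): yield φR_n = 1.0×0.6×50×0.5×2.25 = 33.8 kips; rupture φR_n = 0.75×0.6×65×0.5×2.25 = 32.9 kips; take 32.9 kips (rupture).
Tension yield (gross): A_g = 0.75×0.5 = 0.375 in². φR_n = 0.90 × 50 × 0.375 = 16.9 kips.
Governing: min(14.3, 32.9, 16.9) = 14.3 kips → weld metal.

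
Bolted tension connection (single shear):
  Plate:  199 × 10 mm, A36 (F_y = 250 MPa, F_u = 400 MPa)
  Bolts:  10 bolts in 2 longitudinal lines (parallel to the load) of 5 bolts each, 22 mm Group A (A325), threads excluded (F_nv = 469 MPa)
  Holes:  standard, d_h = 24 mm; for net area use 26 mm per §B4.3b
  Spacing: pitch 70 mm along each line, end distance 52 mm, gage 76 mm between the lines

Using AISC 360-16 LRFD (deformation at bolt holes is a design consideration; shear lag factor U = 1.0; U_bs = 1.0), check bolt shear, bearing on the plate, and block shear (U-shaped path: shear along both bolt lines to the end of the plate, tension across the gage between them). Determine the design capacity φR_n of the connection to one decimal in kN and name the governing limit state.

Bolt shear: A_b = π(22)²/4 = 380.13 mm². φR_n = 0.75 × 469 × 380.13 × 10 × 1 = 1337.1 kN.
Bearing (10 mm plate, F_u = 400 MPa): end bolts L_c = 52 − 24/2 = 40, R_n = min(1.2×40×10×400, 2.4×22×10×400) = 192 kN/bolt; interior L_c = 70 − 24 = 46, R_n = 211.2 kN/bolt. φR_n = 0.75 × (2×192 + 8×211.2) = 1555.2 kN.
Block shear: shear path 2×[52+4×70] = 2×332 mm, A_gv = 6640, A_nv = 2×(332 − 4.5×26)×10 = 4300 mm²; tension across gage: (76 − 1×26)×10 = 500 mm². R_n = min(0.6×400×4300, 0.6×250×6640) + 1.0×400×500 = min(1032, 996) + 200 = 1196 kN. φR_n = 0.75 × 1196 = 897.0 kN.
Governing: min(1337.1, 1555.2, 897.0) = 897.0 kN → block shear.

897.0 kN (block shear governs)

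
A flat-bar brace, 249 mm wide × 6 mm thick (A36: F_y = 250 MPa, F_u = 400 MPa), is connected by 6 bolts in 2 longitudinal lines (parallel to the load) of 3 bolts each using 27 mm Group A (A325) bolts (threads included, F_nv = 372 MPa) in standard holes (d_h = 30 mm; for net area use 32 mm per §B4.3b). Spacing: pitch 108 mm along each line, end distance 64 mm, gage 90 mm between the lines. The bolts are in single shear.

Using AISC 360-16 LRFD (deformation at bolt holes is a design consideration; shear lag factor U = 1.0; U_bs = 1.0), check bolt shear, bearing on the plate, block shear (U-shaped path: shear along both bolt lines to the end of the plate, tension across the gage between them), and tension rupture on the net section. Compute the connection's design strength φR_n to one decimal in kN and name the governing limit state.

Bolt shear: A_b = π(27)²/4 = 572.56 mm². φR_n = 0.75 × 372 × 572.56 × 6 × 1 = 958.5 kN.
Bearing (6 mm plate, F_u = 400 MPa): end bolts L_c = 64 − 30/2 = 49, R_n = min(1.2×49×6×400, 2.4×27×6×400) = 141.12 kN/bolt; interior L_c = 108 − 30 = 78, R_n = 155.52 kN/bolt. φR_n = 0.75 × (2×141.12 + 4×155.52) = 678.2 kN.
Block shear: shear path 2×[64+2×108] = 2×280 mm, A_gv = 3360, A_nv = 2×(280 − 2.5×32)×6 = 2400 mm²; tension across gage: (90 − 1×32)×6 = 348 mm². R_n = min(0.6×400×2400, 0.6×250×3360) + 1.0×400×348 = min(576, 504) + 139.2 = 643.2 kN. φR_n = 0.75 × 643.2 = 482.4 kN.
Tension rupture (net): A_n = (249 − 2×32)×6 = 1110 mm² (U = 1.0, A_e = A_n). φR_n = 0.75 × 400 × 1110 = 333.0 kN.
Governing: min(958.5, 678.2, 482.4, 333.0) = 333.0 kN → net-section rupture.

333.0 kN (net-section rupture governs)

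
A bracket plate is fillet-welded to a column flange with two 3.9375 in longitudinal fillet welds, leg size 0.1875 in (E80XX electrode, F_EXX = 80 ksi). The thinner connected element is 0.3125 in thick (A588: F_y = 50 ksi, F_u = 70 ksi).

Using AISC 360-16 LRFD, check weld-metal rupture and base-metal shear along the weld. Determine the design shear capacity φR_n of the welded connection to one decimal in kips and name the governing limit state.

37.6 kips (weld metal governs)

Weld metal: throat = 0.707×0.1875 = 0.13256 in, L = 2×3.9375 = 7.875 in. φR_n = 0.75 × 0.6 × 80 × 0.13256 × 7.875 = 37.6 kips.
Base metal shear (0.3125 in plate): yield φR_n = 1.0×0.6×50×0.3125×7.875 = 73.8 kips; rupture φR_n = 0.75×0.6×70×0.3125×7.875 = 77.5 kips; take 73.8 kips (yield).
Governing: min(37.6, 73.8) = 37.6 kips → weld metal.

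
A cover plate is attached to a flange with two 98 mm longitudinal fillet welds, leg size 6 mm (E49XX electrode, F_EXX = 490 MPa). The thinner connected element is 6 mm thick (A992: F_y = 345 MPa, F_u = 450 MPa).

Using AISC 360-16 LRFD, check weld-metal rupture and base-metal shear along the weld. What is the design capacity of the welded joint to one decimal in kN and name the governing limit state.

Weld metal: throat = 0.707×6 = 4.242 mm, L = 2×98 = 196 mm. φR_n = 0.75 × 0.6 × 490 × 4.242 × 196 = 183.3 kN.
Base metal shear (6 mm plate): yield φR_n = 1.0×0.6×345×6×196 = 243.4 kN; rupture φR_n = 0.75×0.6×450×6×196 = 238.1 kN; take 238.1 kN (rupture).
Governing: min(183.3, 238.1) = 183.3 kN → weld metal.

183.3 kN (weld metal governs)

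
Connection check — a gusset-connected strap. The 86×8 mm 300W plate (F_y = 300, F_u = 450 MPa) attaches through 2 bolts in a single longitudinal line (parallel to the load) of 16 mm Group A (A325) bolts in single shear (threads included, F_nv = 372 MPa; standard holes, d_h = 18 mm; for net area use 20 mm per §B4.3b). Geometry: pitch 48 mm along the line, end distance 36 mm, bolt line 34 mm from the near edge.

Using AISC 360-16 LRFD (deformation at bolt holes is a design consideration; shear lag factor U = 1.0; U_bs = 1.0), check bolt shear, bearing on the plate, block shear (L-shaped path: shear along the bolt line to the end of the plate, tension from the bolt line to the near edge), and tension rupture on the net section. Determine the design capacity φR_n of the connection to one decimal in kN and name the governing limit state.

112.2 kN (bolt shear governs)

Bolt shear: A_b = π(16)²/4 = 201.06 mm². φR_n = 0.75 × 372 × 201.06 × 2 × 1 = 112.2 kN.
Bearing (8 mm plate, F_u = 450 MPa): end bolts L_c = 36 − 18/2 = 27, R_n = min(1.2×27×8×450, 2.4×16×8×450) = 116.64 kN/bolt; interior L_c = 48 − 18 = 30, R_n = 129.6 kN/bolt. φR_n = 0.75 × (1×116.64 + 1×129.6) = 184.7 kN.
Block shear: shear path 1×[36+1×48] = 1×84 mm, A_gv = 672, A_nv = 1×(84 − 1.5×20)×8 = 432 mm²; tension to near edge: (34 − 0.5×20)×8 = 192 mm². R_n = min(0.6×450×432, 0.6×300×672) + 1.0×450×192 = min(116.64, 120.96) + 86.4 = 203.04 kN. φR_n = 0.75 × 203.04 = 152.3 kN.
Tension rupture (net): A_n = (86 − 1×20)×8 = 528 mm² (U = 1.0, A_e = A_n). φR_n = 0.75 × 450 × 528 = 178.2 kN.
Governing: min(112.2, 184.7, 152.3, 178.2) = 112.2 kN → bolt shear.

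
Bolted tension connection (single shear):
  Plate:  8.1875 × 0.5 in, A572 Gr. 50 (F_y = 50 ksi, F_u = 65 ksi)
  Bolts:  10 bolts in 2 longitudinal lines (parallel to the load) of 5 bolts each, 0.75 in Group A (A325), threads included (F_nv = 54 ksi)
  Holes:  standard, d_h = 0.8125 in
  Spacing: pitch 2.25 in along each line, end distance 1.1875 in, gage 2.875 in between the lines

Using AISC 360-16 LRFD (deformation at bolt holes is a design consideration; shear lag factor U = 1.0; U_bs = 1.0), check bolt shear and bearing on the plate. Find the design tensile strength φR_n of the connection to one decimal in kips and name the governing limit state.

Bolt shear: A_b = π(0.75)²/4 = 0.44179 in². φR_n = 0.75 × 54 × 0.44179 × 10 × 1 = 178.9 kips.
Bearing (0.5 in plate, F_u = 65 ksi): end bolts L_c = 1.1875 − 0.8125/2 = 0.78125, R_n = min(1.2×0.78125×0.5×65, 2.4×0.75×0.5×65) = 30.469 kips/bolt; interior L_c = 2.25 − 0.8125 = 1.4375, R_n = 56.063 kips/bolt. φR_n = 0.75 × (2×30.469 + 8×56.063) = 382.1 kips.
Governing: min(178.9, 382.1) = 178.9 kips → bolt shear.

178.9 kips (bolt shear governs)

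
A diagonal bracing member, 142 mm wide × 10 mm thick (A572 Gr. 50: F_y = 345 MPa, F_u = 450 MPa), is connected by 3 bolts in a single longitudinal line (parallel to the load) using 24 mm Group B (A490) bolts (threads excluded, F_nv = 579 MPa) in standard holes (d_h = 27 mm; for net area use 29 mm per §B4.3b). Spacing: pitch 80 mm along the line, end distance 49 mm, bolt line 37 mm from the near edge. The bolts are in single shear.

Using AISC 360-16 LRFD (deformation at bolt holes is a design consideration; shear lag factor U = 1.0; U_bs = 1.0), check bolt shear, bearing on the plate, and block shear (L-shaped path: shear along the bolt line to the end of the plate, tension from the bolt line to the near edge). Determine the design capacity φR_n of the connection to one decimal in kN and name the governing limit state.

Bolt shear: A_b = π(24)²/4 = 452.39 mm². φR_n = 0.75 × 579 × 452.39 × 3 × 1 = 589.4 kN.
Bearing (10 mm plate, F_u = 450 MPa): end bolts L_c = 49 − 27/2 = 35.5, R_n = min(1.2×35.5×10×450, 2.4×24×10×450) = 191.7 kN/bolt; interior L_c = 80 − 27 = 53, R_n = 259.2 kN/bolt. φR_n = 0.75 × (1×191.7 + 2×259.2) = 532.6 kN.
Block shear: shear path 1×[49+2×80] = 1×209 mm, A_gv = 2090, A_nv = 1×(209 − 2.5×29)×10 = 1365 mm²; tension to near edge: (37 − 0.5×29)×10 = 225 mm². R_n = min(0.6×450×1365, 0.6×345×2090) + 1.0×450×225 = min(368.55, 432.63) + 101.25 = 469.8 kN. φR_n = 0.75 × 469.8 = 352.4 kN.
Governing: min(589.4, 532.6, 352.4) = 352.4 kN → block shear.

352.4 kN (block shear governs)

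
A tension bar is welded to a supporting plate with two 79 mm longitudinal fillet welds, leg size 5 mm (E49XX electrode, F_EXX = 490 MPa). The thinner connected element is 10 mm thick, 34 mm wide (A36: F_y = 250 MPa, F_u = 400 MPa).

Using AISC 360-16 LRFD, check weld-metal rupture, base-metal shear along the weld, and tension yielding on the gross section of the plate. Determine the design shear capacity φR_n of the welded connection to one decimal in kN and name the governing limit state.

76.5 kN (gross-section yield governs)

Weld metal: throat = 0.707×5 = 3.535 mm, L = 2×79 = 158 mm. φR_n = 0.75 × 0.6 × 490 × 3.535 × 158 = 123.2 kN.
Base metal shear (10 mm plate): yield φR_n = 1.0×0.6×250×10×158 = 237.0 kN; rupture φR_n = 0.75×0.6×400×10×158 = 284.4 kN; take 237.0 kN (yield).
Tension yield (gross): A_g = 34×10 = 340 mm². φR_n = 0.90 × 250 × 340 = 76.5 kN.
Governing: min(123.2, 237.0, 76.5) = 76.5 kN → gross-section yield.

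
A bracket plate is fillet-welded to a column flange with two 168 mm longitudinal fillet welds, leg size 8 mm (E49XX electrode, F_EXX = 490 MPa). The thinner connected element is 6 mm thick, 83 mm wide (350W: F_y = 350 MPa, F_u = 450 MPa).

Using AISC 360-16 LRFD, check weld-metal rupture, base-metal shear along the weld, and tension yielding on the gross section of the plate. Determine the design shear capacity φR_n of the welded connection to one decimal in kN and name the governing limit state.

Weld metal: throat = 0.707×8 = 5.656 mm, L = 2×168 = 336 mm. φR_n = 0.75 × 0.6 × 490 × 5.656 × 336 = 419.0 kN.
Base metal shear (6 mm plate): yield φR_n = 1.0×0.6×350×6×336 = 423.4 kN; rupture φR_n = 0.75×0.6×450×6×336 = 408.2 kN; take 408.2 kN (rupture).
Tension yield (gross): A_g = 83×6 = 498 mm². φR_n = 0.90 × 350 × 498 = 156.9 kN.
Governing: min(419.0, 408.2, 156.9) = 156.9 kN → gross-section yield.

156.9 kN (gross-section yield governs)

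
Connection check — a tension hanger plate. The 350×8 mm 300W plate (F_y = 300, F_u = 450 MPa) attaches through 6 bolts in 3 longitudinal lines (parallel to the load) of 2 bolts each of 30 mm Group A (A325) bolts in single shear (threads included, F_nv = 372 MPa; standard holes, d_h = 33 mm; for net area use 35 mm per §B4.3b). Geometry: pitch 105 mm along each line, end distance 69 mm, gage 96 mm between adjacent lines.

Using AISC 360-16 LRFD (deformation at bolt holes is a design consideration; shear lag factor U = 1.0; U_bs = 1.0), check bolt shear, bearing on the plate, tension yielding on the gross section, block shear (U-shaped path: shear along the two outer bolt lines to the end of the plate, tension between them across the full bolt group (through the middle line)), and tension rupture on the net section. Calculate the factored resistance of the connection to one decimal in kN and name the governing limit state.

661.5 kN (net-section rupture governs)

Bolt shear: A_b = π(30)²/4 = 706.86 mm². φR_n = 0.75 × 372 × 706.86 × 6 × 1 = 1183.3 kN.
Bearing (8 mm plate, F_u = 450 MPa): end bolts L_c = 69 − 33/2 = 52.5, R_n = min(1.2×52.5×8×450, 2.4×30×8×450) = 226.8 kN/bolt; interior L_c = 105 − 33 = 72, R_n = 259.2 kN/bolt. φR_n = 0.75 × (3×226.8 + 3×259.2) = 1093.5 kN.
Tension yield (gross): A_g = 350×8 = 2800 mm². φR_n = 0.90 × 300 × 2800 = 756.0 kN.
Block shear: shear path 2×[69+1×105] = 2×174 mm, A_gv = 2784, A_nv = 2×(174 − 1.5×35)×8 = 1944 mm²; tension across gage: (192 − 2×35)×8 = 976 mm². R_n = min(0.6×450×1944, 0.6×300×2784) + 1.0×450×976 = min(524.88, 501.12) + 439.2 = 940.32 kN. φR_n = 0.75 × 940.32 = 705.2 kN.
Tension rupture (net): A_n = (350 − 3×35)×8 = 1960 mm² (U = 1.0, A_e = A_n). φR_n = 0.75 × 450 × 1960 = 661.5 kN.
Governing: min(1183.3, 1093.5, 756.0, 705.2, 661.5) = 661.5 kN → net-section rupture.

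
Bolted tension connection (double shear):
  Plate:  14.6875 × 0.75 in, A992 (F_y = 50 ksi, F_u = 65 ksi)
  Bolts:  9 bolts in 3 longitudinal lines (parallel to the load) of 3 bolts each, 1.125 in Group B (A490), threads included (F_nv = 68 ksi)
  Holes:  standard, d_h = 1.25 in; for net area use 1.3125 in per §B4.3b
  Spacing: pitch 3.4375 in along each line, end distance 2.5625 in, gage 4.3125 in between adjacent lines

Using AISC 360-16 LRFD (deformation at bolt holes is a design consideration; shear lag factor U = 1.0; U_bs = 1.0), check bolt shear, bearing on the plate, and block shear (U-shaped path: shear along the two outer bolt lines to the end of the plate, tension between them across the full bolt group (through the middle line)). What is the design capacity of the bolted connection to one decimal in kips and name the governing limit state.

Bolt shear: A_b = π(1.125)²/4 = 0.99402 in². φR_n = 0.75 × 68 × 0.99402 × 9 × 2 = 912.5 kips.
Bearing (0.75 in plate, F_u = 65 ksi): end bolts L_c = 2.5625 − 1.25/2 = 1.9375, R_n = min(1.2×1.9375×0.75×65, 2.4×1.125×0.75×65) = 113.34 kips/bolt; interior L_c = 3.4375 − 1.25 = 2.1875, R_n = 127.97 kips/bolt. φR_n = 0.75 × (3×113.34 + 6×127.97) = 830.9 kips.
Block shear: shear path 2×[2.5625+2×3.4375] = 2×9.4375 in, A_gv = 14.156, A_nv = 2×(9.4375 − 2.5×1.3125)×0.75 = 9.2344 in²; tension across gage: (8.625 − 2×1.3125)×0.75 = 4.5 in². R_n = min(0.6×65×9.2344, 0.6×50×14.156) + 1.0×65×4.5 = min(360.14, 424.68) + 292.5 = 652.64 kips. φR_n = 0.75 × 652.64 = 489.5 kips.
Governing: min(912.5, 830.9, 489.5) = 489.5 kips → block shear.

489.5 kips (block shear governs)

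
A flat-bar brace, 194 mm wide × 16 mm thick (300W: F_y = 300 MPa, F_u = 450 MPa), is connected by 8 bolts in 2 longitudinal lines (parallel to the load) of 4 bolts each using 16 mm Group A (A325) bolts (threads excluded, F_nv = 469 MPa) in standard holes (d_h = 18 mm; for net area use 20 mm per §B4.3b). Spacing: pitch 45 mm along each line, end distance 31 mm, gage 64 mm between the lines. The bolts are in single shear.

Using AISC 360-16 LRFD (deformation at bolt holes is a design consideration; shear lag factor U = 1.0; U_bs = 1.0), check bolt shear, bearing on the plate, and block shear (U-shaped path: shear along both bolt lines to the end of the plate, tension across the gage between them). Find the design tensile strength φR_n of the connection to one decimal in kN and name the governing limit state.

Bolt shear: A_b = π(16)²/4 = 201.06 mm². φR_n = 0.75 × 469 × 201.06 × 8 × 1 = 565.8 kN.
Bearing (16 mm plate, F_u = 450 MPa): end bolts L_c = 31 − 18/2 = 22, R_n = min(1.2×22×16×450, 2.4×16×16×450) = 190.08 kN/bolt; interior L_c = 45 − 18 = 27, R_n = 233.28 kN/bolt. φR_n = 0.75 × (2×190.08 + 6×233.28) = 1334.9 kN.
Block shear: shear path 2×[31+3×45] = 2×166 mm, A_gv = 5312, A_nv = 2×(166 − 3.5×20)×16 = 3072 mm²; tension across gage: (64 − 1×20)×16 = 704 mm². R_n = min(0.6×450×3072, 0.6×300×5312) + 1.0×450×704 = min(829.44, 956.16) + 316.8 = 1146.2 kN. φR_n = 0.75 × 1146.2 = 859.7 kN.
Governing: min(565.8, 1334.9, 859.7) = 565.8 kN → bolt shear.

565.8 kN (bolt shear governs)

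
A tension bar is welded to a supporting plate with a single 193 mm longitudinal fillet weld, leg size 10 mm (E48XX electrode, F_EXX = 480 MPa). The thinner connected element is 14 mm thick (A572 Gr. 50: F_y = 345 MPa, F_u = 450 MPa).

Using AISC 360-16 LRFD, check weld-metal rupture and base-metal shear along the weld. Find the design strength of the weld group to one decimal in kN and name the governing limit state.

Weld metal: throat = 0.707×10 = 7.07 mm, L = 193 mm. φR_n = 0.75 × 0.6 × 480 × 7.07 × 193 = 294.7 kN.
Base metal shear (14 mm plate): yield φR_n = 1.0×0.6×345×14×193 = 559.3 kN; rupture φR_n = 0.75×0.6×450×14×193 = 547.2 kN; take 547.2 kN (rupture).
Governing: min(294.7, 547.2) = 294.7 kN → weld metal.

294.7 kN (weld metal governs)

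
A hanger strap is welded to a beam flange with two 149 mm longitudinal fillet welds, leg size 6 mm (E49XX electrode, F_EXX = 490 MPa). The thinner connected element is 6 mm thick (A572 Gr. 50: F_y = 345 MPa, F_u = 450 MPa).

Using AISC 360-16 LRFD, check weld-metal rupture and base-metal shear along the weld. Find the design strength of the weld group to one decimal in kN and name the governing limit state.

278.7 kN (weld metal governs)

Weld metal: throat = 0.707×6 = 4.242 mm, L = 2×149 = 298 mm. φR_n = 0.75 × 0.6 × 490 × 4.242 × 298 = 278.7 kN.
Base metal shear (6 mm plate): yield φR_n = 1.0×0.6×345×6×298 = 370.1 kN; rupture φR_n = 0.75×0.6×450×6×298 = 362.1 kN; take 362.1 kN (rupture).
Governing: min(278.7, 362.1) = 278.7 kN → weld metal.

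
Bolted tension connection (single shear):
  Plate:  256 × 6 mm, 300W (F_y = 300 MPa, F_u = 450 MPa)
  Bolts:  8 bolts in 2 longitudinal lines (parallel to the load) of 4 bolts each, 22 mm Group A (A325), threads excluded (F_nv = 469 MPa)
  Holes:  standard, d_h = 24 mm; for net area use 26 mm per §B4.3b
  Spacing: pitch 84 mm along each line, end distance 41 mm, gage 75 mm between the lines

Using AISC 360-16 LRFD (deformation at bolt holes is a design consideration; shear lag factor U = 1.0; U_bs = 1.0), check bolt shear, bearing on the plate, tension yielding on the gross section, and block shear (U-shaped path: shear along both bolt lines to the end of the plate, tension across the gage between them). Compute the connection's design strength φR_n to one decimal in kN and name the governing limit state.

Bolt shear: A_b = π(22)²/4 = 380.13 mm². φR_n = 0.75 × 469 × 380.13 × 8 × 1 = 1069.7 kN.
Bearing (6 mm plate, F_u = 450 MPa): end bolts L_c = 41 − 24/2 = 29, R_n = min(1.2×29×6×450, 2.4×22×6×450) = 93.96 kN/bolt; interior L_c = 84 − 24 = 60, R_n = 142.56 kN/bolt. φR_n = 0.75 × (2×93.96 + 6×142.56) = 782.5 kN.
Tension yield (gross): A_g = 256×6 = 1536 mm². φR_n = 0.90 × 300 × 1536 = 414.7 kN.
Block shear: shear path 2×[41+3×84] = 2×293 mm, A_gv = 3516, A_nv = 2×(293 − 3.5×26)×6 = 2424 mm²; tension across gage: (75 − 1×26)×6 = 294 mm². R_n = min(0.6×450×2424, 0.6×300×3516) + 1.0×450×294 = min(654.48, 632.88) + 132.3 = 765.18 kN. φR_n = 0.75 × 765.18 = 573.9 kN.
Governing: min(1069.7, 782.5, 414.7, 573.9) = 414.7 kN → gross-section yield.

414.7 kN (gross-section yield governs)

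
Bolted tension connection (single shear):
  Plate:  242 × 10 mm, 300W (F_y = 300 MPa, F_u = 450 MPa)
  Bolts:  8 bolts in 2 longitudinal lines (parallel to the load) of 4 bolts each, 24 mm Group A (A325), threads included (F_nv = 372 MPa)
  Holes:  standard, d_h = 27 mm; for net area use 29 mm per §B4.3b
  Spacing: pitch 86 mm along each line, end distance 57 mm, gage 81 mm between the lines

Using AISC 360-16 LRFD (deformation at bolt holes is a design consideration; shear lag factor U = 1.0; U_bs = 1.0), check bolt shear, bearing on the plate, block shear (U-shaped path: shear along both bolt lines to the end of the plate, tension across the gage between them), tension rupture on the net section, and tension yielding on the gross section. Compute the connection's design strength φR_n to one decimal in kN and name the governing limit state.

Bolt shear: A_b = π(24)²/4 = 452.39 mm². φR_n = 0.75 × 372 × 452.39 × 8 × 1 = 1009.7 kN.
Bearing (10 mm plate, F_u = 450 MPa): end bolts L_c = 57 − 27/2 = 43.5, R_n = min(1.2×43.5×10×450, 2.4×24×10×450) = 234.9 kN/bolt; interior L_c = 86 − 27 = 59, R_n = 259.2 kN/bolt. φR_n = 0.75 × (2×234.9 + 6×259.2) = 1518.8 kN.
Block shear: shear path 2×[57+3×86] = 2×315 mm, A_gv = 6300, A_nv = 2×(315 − 3.5×29)×10 = 4270 mm²; tension across gage: (81 − 1×29)×10 = 520 mm². R_n = min(0.6×450×4270, 0.6×300×6300) + 1.0×450×520 = min(1152.9, 1134) + 234 = 1368 kN. φR_n = 0.75 × 1368 = 1026.0 kN.
Tension rupture (net): A_n = (242 − 2×29)×10 = 1840 mm² (U = 1.0, A_e = A_n). φR_n = 0.75 × 450 × 1840 = 621.0 kN.
Tension yield (gross): A_g = 242×10 = 2420 mm². φR_n = 0.90 × 300 × 2420 = 653.4 kN.
Governing: min(1009.7, 1518.8, 1026.0, 621.0, 653.4) = 621.0 kN → net-section rupture.

621.0 kN (net-section rupture governs)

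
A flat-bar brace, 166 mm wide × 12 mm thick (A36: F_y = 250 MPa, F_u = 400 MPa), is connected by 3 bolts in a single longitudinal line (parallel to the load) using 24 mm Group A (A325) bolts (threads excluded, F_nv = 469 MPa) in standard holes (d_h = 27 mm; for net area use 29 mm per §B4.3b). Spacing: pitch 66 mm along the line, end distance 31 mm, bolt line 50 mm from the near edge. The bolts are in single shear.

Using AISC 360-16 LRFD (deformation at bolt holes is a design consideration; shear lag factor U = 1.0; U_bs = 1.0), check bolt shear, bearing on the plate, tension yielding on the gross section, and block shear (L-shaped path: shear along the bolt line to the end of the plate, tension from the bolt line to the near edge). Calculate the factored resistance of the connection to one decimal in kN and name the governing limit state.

323.3 kN (block shear governs)

Bolt shear: A_b = π(24)²/4 = 452.39 mm². φR_n = 0.75 × 469 × 452.39 × 3 × 1 = 477.4 kN.
Bearing (12 mm plate, F_u = 400 MPa): end bolts L_c = 31 − 27/2 = 17.5, R_n = min(1.2×17.5×12×400, 2.4×24×12×400) = 100.8 kN/bolt; interior L_c = 66 − 27 = 39, R_n = 224.64 kN/bolt. φR_n = 0.75 × (1×100.8 + 2×224.64) = 412.6 kN.
Tension yield (gross): A_g = 166×12 = 1992 mm². φR_n = 0.90 × 250 × 1992 = 448.2 kN.
Block shear: shear path 1×[31+2×66] = 1×163 mm, A_gv = 1956, A_nv = 1×(163 − 2.5×29)×12 = 1086 mm²; tension to near edge: (50 − 0.5×29)×12 = 426 mm². R_n = min(0.6×400×1086, 0.6×250×1956) + 1.0×400×426 = min(260.64, 293.4) + 170.4 = 431.04 kN. φR_n = 0.75 × 431.04 = 323.3 kN.
Governing: min(477.4, 412.6, 448.2, 323.3) = 323.3 kN → block shear.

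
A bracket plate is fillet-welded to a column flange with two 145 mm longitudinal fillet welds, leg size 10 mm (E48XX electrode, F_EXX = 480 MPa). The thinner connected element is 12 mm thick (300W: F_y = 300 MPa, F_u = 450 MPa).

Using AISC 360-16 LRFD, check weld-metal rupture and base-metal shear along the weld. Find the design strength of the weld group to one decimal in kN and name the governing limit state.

442.9 kN (weld metal governs)

Weld metal: throat = 0.707×10 = 7.07 mm, L = 2×145 = 290 mm. φR_n = 0.75 × 0.6 × 480 × 7.07 × 290 = 442.9 kN.
Base metal shear (12 mm plate): yield φR_n = 1.0×0.6×300×12×290 = 626.4 kN; rupture φR_n = 0.75×0.6×450×12×290 = 704.7 kN; take 626.4 kN (yield).
Governing: min(442.9, 626.4) = 442.9 kN → weld metal.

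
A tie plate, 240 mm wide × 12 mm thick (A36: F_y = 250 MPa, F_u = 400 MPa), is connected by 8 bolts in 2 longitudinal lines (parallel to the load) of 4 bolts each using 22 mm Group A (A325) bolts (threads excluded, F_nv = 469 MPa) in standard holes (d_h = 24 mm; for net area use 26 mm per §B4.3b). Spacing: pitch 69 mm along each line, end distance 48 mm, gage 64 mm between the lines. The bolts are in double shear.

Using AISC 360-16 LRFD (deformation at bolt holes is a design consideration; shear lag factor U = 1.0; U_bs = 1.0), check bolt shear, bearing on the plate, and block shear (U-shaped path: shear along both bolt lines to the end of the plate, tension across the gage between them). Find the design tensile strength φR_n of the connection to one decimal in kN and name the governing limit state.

Bolt shear: A_b = π(22)²/4 = 380.13 mm². φR_n = 0.75 × 469 × 380.13 × 8 × 2 = 2139.4 kN.
Bearing (12 mm plate, F_u = 400 MPa): end bolts L_c = 48 − 24/2 = 36, R_n = min(1.2×36×12×400, 2.4×22×12×400) = 207.36 kN/bolt; interior L_c = 69 − 24 = 45, R_n = 253.44 kN/bolt. φR_n = 0.75 × (2×207.36 + 6×253.44) = 1451.5 kN.
Block shear: shear path 2×[48+3×69] = 2×255 mm, A_gv = 6120, A_nv = 2×(255 − 3.5×26)×12 = 3936 mm²; tension across gage: (64 − 1×26)×12 = 456 mm². R_n = min(0.6×400×3936, 0.6×250×6120) + 1.0×400×456 = min(944.64, 918) + 182.4 = 1100.4 kN. φR_n = 0.75 × 1100.4 = 825.3 kN.
Governing: min(2139.4, 1451.5, 825.3) = 825.3 kN → block shear.

825.3 kN (block shear governs)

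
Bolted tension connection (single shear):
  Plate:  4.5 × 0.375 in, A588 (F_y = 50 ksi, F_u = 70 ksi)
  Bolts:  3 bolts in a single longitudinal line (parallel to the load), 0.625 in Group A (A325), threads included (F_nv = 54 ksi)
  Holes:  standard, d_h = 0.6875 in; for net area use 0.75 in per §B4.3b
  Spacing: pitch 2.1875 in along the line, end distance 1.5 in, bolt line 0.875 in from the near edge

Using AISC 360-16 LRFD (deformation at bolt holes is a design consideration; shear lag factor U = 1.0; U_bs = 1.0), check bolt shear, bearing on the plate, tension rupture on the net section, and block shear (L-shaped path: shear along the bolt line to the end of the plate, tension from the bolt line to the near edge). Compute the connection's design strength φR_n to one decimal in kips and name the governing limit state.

37.3 kips (bolt shear governs)

Bolt shear: A_b = π(0.625)²/4 = 0.3068 in². φR_n = 0.75 × 54 × 0.3068 × 3 × 1 = 37.3 kips.
Bearing (0.375 in plate, F_u = 70 ksi): end bolts L_c = 1.5 − 0.6875/2 = 1.15625, R_n = min(1.2×1.15625×0.375×70, 2.4×0.625×0.375×70) = 36.422 kips/bolt; interior L_c = 2.1875 − 0.6875 = 1.5, R_n = 39.375 kips/bolt. φR_n = 0.75 × (1×36.422 + 2×39.375) = 86.4 kips.
Tension rupture (net): A_n = (4.5 − 1×0.75)×0.375 = 1.4063 in² (U = 1.0, A_e = A_n). φR_n = 0.75 × 70 × 1.4063 = 73.8 kips.
Block shear: shear path 1×[1.5+2×2.1875] = 1×5.875 in, A_gv = 2.2031, A_nv = 1×(5.875 − 2.5×0.75)×0.375 = 1.5 in²; tension to near edge: (0.875 − 0.5×0.75)×0.375 = 0.1875 in². R_n = min(0.6×70×1.5, 0.6×50×2.2031) + 1.0×70×0.1875 = min(63, 66.093) + 13.125 = 76.125 kips. φR_n = 0.75 × 76.125 = 57.1 kips.
Governing: min(37.3, 86.4, 73.8, 57.1) = 37.3 kips → bolt shear.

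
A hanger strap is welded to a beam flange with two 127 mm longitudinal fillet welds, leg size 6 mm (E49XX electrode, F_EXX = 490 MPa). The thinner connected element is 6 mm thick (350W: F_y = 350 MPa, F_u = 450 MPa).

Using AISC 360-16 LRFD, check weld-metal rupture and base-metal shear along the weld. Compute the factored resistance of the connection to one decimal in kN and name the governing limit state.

237.6 kN (weld metal governs)

Weld metal: throat = 0.707×6 = 4.242 mm, L = 2×127 = 254 mm. φR_n = 0.75 × 0.6 × 490 × 4.242 × 254 = 237.6 kN.
Base metal shear (6 mm plate): yield φR_n = 1.0×0.6×350×6×254 = 320.0 kN; rupture φR_n = 0.75×0.6×450×6×254 = 308.6 kN; take 308.6 kN (rupture).
Governing: min(237.6, 308.6) = 237.6 kN → weld metal.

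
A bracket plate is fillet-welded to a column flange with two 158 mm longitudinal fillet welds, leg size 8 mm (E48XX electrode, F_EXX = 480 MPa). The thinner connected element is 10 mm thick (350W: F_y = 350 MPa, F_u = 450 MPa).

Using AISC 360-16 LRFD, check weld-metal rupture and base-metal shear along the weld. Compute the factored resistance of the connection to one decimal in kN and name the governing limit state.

Weld metal: throat = 0.707×8 = 5.656 mm, L = 2×158 = 316 mm. φR_n = 0.75 × 0.6 × 480 × 5.656 × 316 = 386.1 kN.
Base metal shear (10 mm plate): yield φR_n = 1.0×0.6×350×10×316 = 663.6 kN; rupture φR_n = 0.75×0.6×450×10×316 = 639.9 kN; take 639.9 kN (rupture).
Governing: min(386.1, 639.9) = 386.1 kN → weld metal.

386.1 kN (weld metal governs)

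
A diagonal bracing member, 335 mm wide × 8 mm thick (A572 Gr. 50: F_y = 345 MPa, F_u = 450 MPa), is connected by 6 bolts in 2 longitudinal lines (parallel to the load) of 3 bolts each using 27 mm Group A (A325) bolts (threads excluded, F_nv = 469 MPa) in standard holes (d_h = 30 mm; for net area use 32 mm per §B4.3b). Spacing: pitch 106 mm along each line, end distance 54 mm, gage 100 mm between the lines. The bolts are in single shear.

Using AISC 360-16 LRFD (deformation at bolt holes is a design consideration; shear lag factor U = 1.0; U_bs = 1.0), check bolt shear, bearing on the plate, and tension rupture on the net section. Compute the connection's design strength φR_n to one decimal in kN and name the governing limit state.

Bolt shear: A_b = π(27)²/4 = 572.56 mm². φR_n = 0.75 × 469 × 572.56 × 6 × 1 = 1208.4 kN.
Bearing (8 mm plate, F_u = 450 MPa): end bolts L_c = 54 − 30/2 = 39, R_n = min(1.2×39×8×450, 2.4×27×8×450) = 168.48 kN/bolt; interior L_c = 106 − 30 = 76, R_n = 233.28 kN/bolt. φR_n = 0.75 × (2×168.48 + 4×233.28) = 952.6 kN.
Tension rupture (net): A_n = (335 − 2×32)×8 = 2168 mm² (U = 1.0, A_e = A_n). φR_n = 0.75 × 450 × 2168 = 731.7 kN.
Governing: min(1208.4, 952.6, 731.7) = 731.7 kN → net-section rupture.

731.7 kN (net-section rupture governs)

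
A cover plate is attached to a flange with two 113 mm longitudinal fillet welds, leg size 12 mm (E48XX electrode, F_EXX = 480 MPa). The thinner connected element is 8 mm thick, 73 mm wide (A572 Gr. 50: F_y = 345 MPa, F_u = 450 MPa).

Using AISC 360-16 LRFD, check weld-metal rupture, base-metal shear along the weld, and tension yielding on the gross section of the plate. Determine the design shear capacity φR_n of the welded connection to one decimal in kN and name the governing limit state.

181.3 kN (gross-section yield governs)

Weld metal: throat = 0.707×12 = 8.484 mm, L = 2×113 = 226 mm. φR_n = 0.75 × 0.6 × 480 × 8.484 × 226 = 414.2 kN.
Base metal shear (8 mm plate): yield φR_n = 1.0×0.6×345×8×226 = 374.3 kN; rupture φR_n = 0.75×0.6×450×8×226 = 366.1 kN; take 366.1 kN (rupture).
Tension yield (gross): A_g = 73×8 = 584 mm². φR_n = 0.90 × 345 × 584 = 181.3 kN.
Governing: min(414.2, 366.1, 181.3) = 181.3 kN → gross-section yield.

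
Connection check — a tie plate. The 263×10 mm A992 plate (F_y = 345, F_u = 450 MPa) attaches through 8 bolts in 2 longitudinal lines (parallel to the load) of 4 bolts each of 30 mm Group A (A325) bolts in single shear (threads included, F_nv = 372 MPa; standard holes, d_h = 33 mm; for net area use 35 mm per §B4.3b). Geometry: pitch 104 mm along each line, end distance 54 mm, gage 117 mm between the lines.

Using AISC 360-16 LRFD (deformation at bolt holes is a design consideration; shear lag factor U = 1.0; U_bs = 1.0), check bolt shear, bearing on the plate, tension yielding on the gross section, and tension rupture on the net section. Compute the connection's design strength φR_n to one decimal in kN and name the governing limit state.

Bolt shear: A_b = π(30)²/4 = 706.86 mm². φR_n = 0.75 × 372 × 706.86 × 8 × 1 = 1577.7 kN.
Bearing (10 mm plate, F_u = 450 MPa): end bolts L_c = 54 − 33/2 = 37.5, R_n = min(1.2×37.5×10×450, 2.4×30×10×450) = 202.5 kN/bolt; interior L_c = 104 − 33 = 71, R_n = 324 kN/bolt. φR_n = 0.75 × (2×202.5 + 6×324) = 1761.8 kN.
Tension yield (gross): A_g = 263×10 = 2630 mm². φR_n = 0.90 × 345 × 2630 = 816.6 kN.
Tension rupture (net): A_n = (263 − 2×35)×10 = 1930 mm² (U = 1.0, A_e = A_n). φR_n = 0.75 × 450 × 1930 = 651.4 kN.
Governing: min(1577.7, 1761.8, 816.6, 651.4) = 651.4 kN → net-section rupture.

651.4 kN (net-section rupture governs)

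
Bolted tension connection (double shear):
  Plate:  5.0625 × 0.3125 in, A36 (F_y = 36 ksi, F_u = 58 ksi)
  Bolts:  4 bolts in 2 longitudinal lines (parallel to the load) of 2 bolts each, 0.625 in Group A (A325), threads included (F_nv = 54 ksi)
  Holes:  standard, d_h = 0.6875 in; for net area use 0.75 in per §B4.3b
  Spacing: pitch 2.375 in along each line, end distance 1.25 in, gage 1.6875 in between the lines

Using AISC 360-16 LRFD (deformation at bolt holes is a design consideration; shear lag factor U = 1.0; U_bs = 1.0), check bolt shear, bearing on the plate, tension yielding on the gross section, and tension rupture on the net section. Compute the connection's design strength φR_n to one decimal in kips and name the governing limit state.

Bolt shear: A_b = π(0.625)²/4 = 0.3068 in². φR_n = 0.75 × 54 × 0.3068 × 4 × 2 = 99.4 kips.
Bearing (0.3125 in plate, F_u = 58 ksi): end bolts L_c = 1.25 − 0.6875/2 = 0.90625, R_n = min(1.2×0.90625×0.3125×58, 2.4×0.625×0.3125×58) = 19.711 kips/bolt; interior L_c = 2.375 − 0.6875 = 1.6875, R_n = 27.188 kips/bolt. φR_n = 0.75 × (2×19.711 + 2×27.188) = 70.3 kips.
Tension yield (gross): A_g = 5.0625×0.3125 = 1.582 in². φR_n = 0.90 × 36 × 1.582 = 51.3 kips.
Tension rupture (net): A_n = (5.0625 − 2×0.75)×0.3125 = 1.1133 in² (U = 1.0, A_e = A_n). φR_n = 0.75 × 58 × 1.1133 = 48.4 kips.
Governing: min(99.4, 70.3, 51.3, 48.4) = 48.4 kips → net-section rupture.

48.4 kips (net-section rupture governs)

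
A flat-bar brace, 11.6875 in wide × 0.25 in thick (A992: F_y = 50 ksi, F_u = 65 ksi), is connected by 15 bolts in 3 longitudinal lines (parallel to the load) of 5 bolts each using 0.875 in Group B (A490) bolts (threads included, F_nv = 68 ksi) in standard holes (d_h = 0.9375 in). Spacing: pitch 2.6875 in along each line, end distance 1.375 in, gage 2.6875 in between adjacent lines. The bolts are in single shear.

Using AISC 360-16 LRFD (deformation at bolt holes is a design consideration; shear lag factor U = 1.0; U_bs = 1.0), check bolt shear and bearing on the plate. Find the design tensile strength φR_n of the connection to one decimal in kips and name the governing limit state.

346.9 kips (bearing governs)

Bolt shear: A_b = π(0.875)²/4 = 0.60132 in². φR_n = 0.75 × 68 × 0.60132 × 15 × 1 = 460.0 kips.
Bearing (0.25 in plate, F_u = 65 ksi): end bolts L_c = 1.375 − 0.9375/2 = 0.90625, R_n = min(1.2×0.90625×0.25×65, 2.4×0.875×0.25×65) = 17.672 kips/bolt; interior L_c = 2.6875 − 0.9375 = 1.75, R_n = 34.125 kips/bolt. φR_n = 0.75 × (3×17.672 + 12×34.125) = 346.9 kips.
Governing: min(460.0, 346.9) = 346.9 kips → bearing.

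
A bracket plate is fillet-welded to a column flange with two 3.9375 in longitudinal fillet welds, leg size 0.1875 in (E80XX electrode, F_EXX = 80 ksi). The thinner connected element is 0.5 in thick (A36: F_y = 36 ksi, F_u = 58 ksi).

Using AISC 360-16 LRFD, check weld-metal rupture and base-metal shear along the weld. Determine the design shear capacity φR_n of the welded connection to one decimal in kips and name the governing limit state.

37.6 kips (weld metal governs)

Weld metal: throat = 0.707×0.1875 = 0.13256 in, L = 2×3.9375 = 7.875 in. φR_n = 0.75 × 0.6 × 80 × 0.13256 × 7.875 = 37.6 kips.
Base metal shear (0.5 in plate): yield φR_n = 1.0×0.6×36×0.5×7.875 = 85.1 kips; rupture φR_n = 0.75×0.6×58×0.5×7.875 = 102.8 kips; take 85.1 kips (yield).
Governing: min(37.6, 85.1) = 37.6 kips → weld metal.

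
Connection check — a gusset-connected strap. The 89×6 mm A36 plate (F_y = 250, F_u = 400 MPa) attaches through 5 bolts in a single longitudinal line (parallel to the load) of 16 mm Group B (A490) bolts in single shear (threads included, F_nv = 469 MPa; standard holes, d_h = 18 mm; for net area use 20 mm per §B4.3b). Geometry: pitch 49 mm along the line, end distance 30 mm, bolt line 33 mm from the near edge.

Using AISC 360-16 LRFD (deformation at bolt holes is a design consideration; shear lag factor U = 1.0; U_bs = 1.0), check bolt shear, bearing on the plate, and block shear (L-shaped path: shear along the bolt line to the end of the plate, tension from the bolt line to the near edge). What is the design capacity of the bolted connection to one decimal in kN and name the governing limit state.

188.3 kN (block shear governs)

Bolt shear: A_b = π(16)²/4 = 201.06 mm². φR_n = 0.75 × 469 × 201.06 × 5 × 1 = 353.6 kN.
Bearing (6 mm plate, F_u = 400 MPa): end bolts L_c = 30 − 18/2 = 21, R_n = min(1.2×21×6×400, 2.4×16×6×400) = 60.48 kN/bolt; interior L_c = 49 − 18 = 31, R_n = 89.28 kN/bolt. φR_n = 0.75 × (1×60.48 + 4×89.28) = 313.2 kN.
Block shear: shear path 1×[30+4×49] = 1×226 mm, A_gv = 1356, A_nv = 1×(226 − 4.5×20)×6 = 816 mm²; tension to near edge: (33 − 0.5×20)×6 = 138 mm². R_n = min(0.6×400×816, 0.6×250×1356) + 1.0×400×138 = min(195.84, 203.4) + 55.2 = 251.04 kN. φR_n = 0.75 × 251.04 = 188.3 kN.
Governing: min(353.6, 313.2, 188.3) = 188.3 kN → block shear.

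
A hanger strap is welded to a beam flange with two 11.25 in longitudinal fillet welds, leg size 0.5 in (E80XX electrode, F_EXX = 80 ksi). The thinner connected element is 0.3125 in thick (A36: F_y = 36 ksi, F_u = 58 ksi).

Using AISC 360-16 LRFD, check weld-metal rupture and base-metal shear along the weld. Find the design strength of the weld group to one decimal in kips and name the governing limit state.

Weld metal: throat = 0.707×0.5 = 0.3535 in, L = 2×11.25 = 22.5 in. φR_n = 0.75 × 0.6 × 80 × 0.3535 × 22.5 = 286.3 kips.
Base metal shear (0.3125 in plate): yield φR_n = 1.0×0.6×36×0.3125×22.5 = 151.9 kips; rupture φR_n = 0.75×0.6×58×0.3125×22.5 = 183.5 kips; take 151.9 kips (yield).
Governing: min(286.3, 151.9) = 151.9 kips → base-metal shear.

151.9 kips (base-metal shear governs)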